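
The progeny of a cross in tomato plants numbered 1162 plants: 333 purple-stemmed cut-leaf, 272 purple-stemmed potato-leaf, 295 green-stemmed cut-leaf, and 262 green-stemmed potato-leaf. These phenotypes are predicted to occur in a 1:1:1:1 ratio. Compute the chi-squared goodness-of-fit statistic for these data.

10.262

The 1:1:1:1 ratio has 4 parts, so with N = 1162 the expected counts are:
  purple-stemmed cut-leaf: 1162 × 1/4 = 290.5
  purple-stemmed potato-leaf: 1162 × 1/4 = 290.5
  green-stemmed cut-leaf: 1162 × 1/4 = 290.5
  green-stemmed potato-leaf: 1162 × 1/4 = 290.5
χ² = Σ (O − E)² / E
  purple-stemmed cut-leaf: (333 − 290.5)² / 290.5 = 6.2177
  purple-stemmed potato-leaf: (272 − 290.5)² / 290.5 = 1.1781
  green-stemmed cut-leaf: (295 − 290.5)² / 290.5 = 0.0697
  green-stemmed potato-leaf: (262 − 290.5)² / 290.5 = 2.7960
χ² = 6.2177 + 1.1781 + 0.0697 + 2.7960 = 10.2615 ≈ 10.262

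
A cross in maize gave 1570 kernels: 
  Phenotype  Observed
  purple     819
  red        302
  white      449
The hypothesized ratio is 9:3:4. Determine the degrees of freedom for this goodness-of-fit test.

2

A goodness-of-fit test with 3 phenotype classes has df = 3 − 1 = 2.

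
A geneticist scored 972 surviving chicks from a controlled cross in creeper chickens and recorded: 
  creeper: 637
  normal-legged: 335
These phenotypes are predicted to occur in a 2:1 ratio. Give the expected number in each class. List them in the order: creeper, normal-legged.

Under the 2:1 hypothesis (Σ ratio = 3, N = 972):
  creeper: 972 × 2/3 = 648
  normal-legged: 972 × 1/3 = 324

648, 324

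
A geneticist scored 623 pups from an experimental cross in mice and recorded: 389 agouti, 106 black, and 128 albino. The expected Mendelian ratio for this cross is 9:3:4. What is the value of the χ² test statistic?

10.189

The 9:3:4 ratio has 16 parts, so with N = 623 the expected counts are:
  agouti: 623 × 9/16 = 350.4375
  black: 623 × 3/16 = 116.8125
  albino: 623 × 4/16 = 155.75
χ² = Σ (O − E)² / E
  agouti: (389 − 350.4375)² / 350.4375 = 4.2435
  black: (106 − 116.8125)² / 116.8125 = 1.0008
  albino: (128 − 155.75)² / 155.75 = 4.9442
χ² = 4.2435 + 1.0008 + 4.9442 = 10.1885 ≈ 10.189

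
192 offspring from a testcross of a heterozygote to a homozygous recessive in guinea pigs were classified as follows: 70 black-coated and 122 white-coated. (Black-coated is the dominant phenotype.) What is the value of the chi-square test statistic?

A testcross of a heterozygote (Aa × aa) gives a 1:1 phenotypic ratio.
Expected counts for N = 192 under a 1:1 ratio (total parts = 2):
  black-coated: 192 × 1/2 = 96
  white-coated: 192 × 1/2 = 96
χ² = Σ (O − E)² / E
  black-coated: (70 − 96)² / 96 = 7.0417
  white-coated: (122 − 96)² / 96 = 7.0417
χ² = 7.0417 + 7.0417 = 14.0834 ≈ 14.083

14.083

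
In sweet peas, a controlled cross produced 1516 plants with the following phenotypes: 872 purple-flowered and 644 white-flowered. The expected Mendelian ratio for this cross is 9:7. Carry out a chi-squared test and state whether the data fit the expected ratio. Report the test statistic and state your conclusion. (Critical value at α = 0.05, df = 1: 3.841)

0.993; consistent

The 9:7 ratio has 16 parts, so with N = 1516 the expected counts are:
  purple-flowered: 1516 × 9/16 = 852.75
  white-flowered: 1516 × 7/16 = 663.25
χ² = Σ (O − E)² / E
  purple-flowered: (872 − 852.75)² / 852.75 = 0.4345
  white-flowered: (644 − 663.25)² / 663.25 = 0.5587
χ² = 0.4345 + 0.5587 = 0.9932 ≈ 0.993
Degrees of freedom = 2 − 1 = 1; critical value at α = 0.05 is 3.841.
Since 0.993 < 3.841, we fail to reject the null hypothesis — the data are consistent with the 9:7 ratio.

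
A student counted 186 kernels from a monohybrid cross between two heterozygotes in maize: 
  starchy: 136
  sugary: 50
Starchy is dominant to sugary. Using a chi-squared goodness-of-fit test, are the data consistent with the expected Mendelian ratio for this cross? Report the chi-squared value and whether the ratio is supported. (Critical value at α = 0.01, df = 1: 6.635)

For a monohybrid cross between heterozygotes with complete dominance, the expected phenotypic ratio is 3:1.
Expected counts for N = 186 under a 3:1 ratio (total parts = 4):
  starchy: 186 × 3/4 = 139.5
  sugary: 186 × 1/4 = 46.5
χ² = Σ (O − E)² / E
  starchy: (136 − 139.5)² / 139.5 = 0.0878
  sugary: (50 − 46.5)² / 46.5 = 0.2634
χ² = 0.0878 + 0.2634 = 0.3512 ≈ 0.351
Degrees of freedom = 2 − 1 = 1; critical value at α = 0.01 is 6.635.
Since 0.351 < 6.635, we fail to reject the null hypothesis — the data are consistent with the 3:1 ratio.

0.351; consistent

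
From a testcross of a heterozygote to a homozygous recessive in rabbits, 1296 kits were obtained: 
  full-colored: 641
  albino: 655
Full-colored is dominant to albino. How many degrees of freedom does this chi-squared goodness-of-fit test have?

1

A testcross of a heterozygote (Aa × aa) gives a 1:1 phenotypic ratio.
A goodness-of-fit test with 2 phenotype classes has df = 2 − 1 = 1.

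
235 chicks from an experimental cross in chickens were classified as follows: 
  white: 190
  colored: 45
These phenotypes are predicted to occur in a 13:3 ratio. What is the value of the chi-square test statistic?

Under the 13:3 hypothesis (Σ ratio = 16, N = 235):
  white: 235 × 13/16 = 190.9375
  colored: 235 × 3/16 = 44.0625
χ² = Σ (O − E)² / E
  white: (190 − 190.9375)² / 190.9375 = 0.0046
  colored: (45 − 44.0625)² / 44.0625 = 0.0199
χ² = 0.0046 + 0.0199 = 0.0245 ≈ 0.025

0.025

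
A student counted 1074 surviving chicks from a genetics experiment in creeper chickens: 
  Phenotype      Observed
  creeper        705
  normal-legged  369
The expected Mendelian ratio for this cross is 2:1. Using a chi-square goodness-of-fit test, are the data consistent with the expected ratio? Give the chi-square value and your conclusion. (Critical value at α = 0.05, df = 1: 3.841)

0.507; consistent

Total ratio parts = 3. Expected numbers out of 1074:
  creeper: 1074 × 2/3 = 716
  normal-legged: 1074 × 1/3 = 358
χ² = Σ (O − E)² / E
  creeper: (705 − 716)² / 716 = 0.1690
  normal-legged: (369 − 358)² / 358 = 0.3380
χ² = 0.1690 + 0.3380 = 0.507
Degrees of freedom = 2 − 1 = 1; critical value at α = 0.05 is 3.841.
Since 0.507 < 3.841, we fail to reject the null hypothesis — the data are consistent with the 2:1 ratio.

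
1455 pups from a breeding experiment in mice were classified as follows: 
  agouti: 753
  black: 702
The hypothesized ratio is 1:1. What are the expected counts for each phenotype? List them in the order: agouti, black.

Expected counts for N = 1455 under a 1:1 ratio (total parts = 2):
  agouti: 1455 × 1/2 = 727.5
  black: 1455 × 1/2 = 727.5

727.5, 727.5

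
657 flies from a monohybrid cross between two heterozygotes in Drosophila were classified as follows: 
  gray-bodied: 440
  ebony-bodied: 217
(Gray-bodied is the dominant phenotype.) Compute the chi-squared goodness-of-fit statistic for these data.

For a monohybrid cross between heterozygotes with complete dominance, the expected phenotypic ratio is 3:1.
Expected counts for N = 657 under a 3:1 ratio (total parts = 4):
  gray-bodied: 657 × 3/4 = 492.75
  ebony-bodied: 657 × 1/4 = 164.25
χ² = Σ (O − E)² / E
  gray-bodied: (440 − 492.75)² / 492.75 = 5.6470
  ebony-bodied: (217 − 164.25)² / 164.25 = 16.9410
χ² = 5.6470 + 16.9410 = 22.588

22.588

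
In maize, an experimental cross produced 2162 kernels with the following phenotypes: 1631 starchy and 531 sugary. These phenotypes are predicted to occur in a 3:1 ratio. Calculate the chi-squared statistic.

Total ratio parts = 4. Expected numbers out of 2162:
  starchy: 2162 × 3/4 = 1621.5
  sugary: 2162 × 1/4 = 540.5
χ² = Σ (O − E)² / E
  starchy: (1631 − 1621.5)² / 1621.5 = 0.0557
  sugary: (531 − 540.5)² / 540.5 = 0.1670
χ² = 0.0557 + 0.1670 = 0.2227 ≈ 0.223

0.223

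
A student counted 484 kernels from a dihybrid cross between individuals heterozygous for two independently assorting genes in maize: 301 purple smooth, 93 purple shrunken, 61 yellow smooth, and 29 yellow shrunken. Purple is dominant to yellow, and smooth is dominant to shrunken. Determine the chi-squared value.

12.896

A dihybrid F₂ with independent assortment and complete dominance at both loci gives a 9:3:3:1 phenotypic ratio.
Total ratio parts = 16. Expected numbers out of 484:
  purple smooth: 484 × 9/16 = 272.25
  purple shrunken: 484 × 3/16 = 90.75
  yellow smooth: 484 × 3/16 = 90.75
  yellow shrunken: 484 × 1/16 = 30.25
χ² = Σ (O − E)² / E
  purple smooth: (301 − 272.25)² / 272.25 = 3.0360
  purple shrunken: (93 − 90.75)² / 90.75 = 0.0558
  yellow smooth: (61 − 90.75)² / 90.75 = 9.7528
  yellow shrunken: (29 − 30.25)² / 30.25 = 0.0517
χ² = 3.0360 + 0.0558 + 9.7528 + 0.0517 = 12.8963 ≈ 12.896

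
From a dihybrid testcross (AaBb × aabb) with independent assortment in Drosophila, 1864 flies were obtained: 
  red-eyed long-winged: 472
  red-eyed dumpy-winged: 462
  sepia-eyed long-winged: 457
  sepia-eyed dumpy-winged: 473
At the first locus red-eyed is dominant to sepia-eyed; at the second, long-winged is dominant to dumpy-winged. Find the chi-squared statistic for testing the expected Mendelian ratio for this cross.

A dihybrid testcross with independent assortment gives a 1:1:1:1 ratio.
Expected counts for N = 1864 under a 1:1:1:1 ratio (total parts = 4):
  red-eyed long-winged: 1864 × 1/4 = 466
  red-eyed dumpy-winged: 1864 × 1/4 = 466
  sepia-eyed long-winged: 1864 × 1/4 = 466
  sepia-eyed dumpy-winged: 1864 × 1/4 = 466
χ² = Σ (O − E)² / E
  red-eyed long-winged: (472 − 466)² / 466 = 0.0773
  red-eyed dumpy-winged: (462 − 466)² / 466 = 0.0343
  sepia-eyed long-winged: (457 − 466)² / 466 = 0.1738
  sepia-eyed dumpy-winged: (473 − 466)² / 466 = 0.1052
χ² = 0.0773 + 0.0343 + 0.1738 + 0.1052 = 0.3906 ≈ 0.391

0.391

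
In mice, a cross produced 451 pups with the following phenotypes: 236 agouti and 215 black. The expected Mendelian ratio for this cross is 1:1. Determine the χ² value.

Total ratio parts = 2. Expected numbers out of 451:
  agouti: 451 × 1/2 = 225.5
  black: 451 × 1/2 = 225.5
χ² = Σ (O − E)² / E
  agouti: (236 − 225.5)² / 225.5 = 0.4889
  black: (215 − 225.5)² / 225.5 = 0.4889
χ² = 0.4889 + 0.4889 = 0.9778 ≈ 0.978

0.978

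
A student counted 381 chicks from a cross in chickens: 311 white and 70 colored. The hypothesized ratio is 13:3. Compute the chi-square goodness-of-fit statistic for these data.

0.036

The 13:3 ratio has 16 parts, so with N = 381 the expected counts are:
  white: 381 × 13/16 = 309.5625
  colored: 381 × 3/16 = 71.4375
χ² = Σ (O − E)² / E
  white: (311 − 309.5625)² / 309.5625 = 0.0067
  colored: (70 − 71.4375)² / 71.4375 = 0.0289
χ² = 0.0067 + 0.0289 = 0.0356 ≈ 0.036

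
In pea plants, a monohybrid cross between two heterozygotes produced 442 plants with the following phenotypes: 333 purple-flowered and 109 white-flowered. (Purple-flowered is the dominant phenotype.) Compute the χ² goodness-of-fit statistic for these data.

0.027

For a monohybrid cross between heterozygotes with complete dominance, the expected phenotypic ratio is 3:1.
The 3:1 ratio has 4 parts, so with N = 442 the expected counts are:
  purple-flowered: 442 × 3/4 = 331.5
  white-flowered: 442 × 1/4 = 110.5
χ² = Σ (O − E)² / E
  purple-flowered: (333 − 331.5)² / 331.5 = 0.0068
  white-flowered: (109 − 110.5)² / 110.5 = 0.0204
χ² = 0.0068 + 0.0204 = 0.0272 ≈ 0.027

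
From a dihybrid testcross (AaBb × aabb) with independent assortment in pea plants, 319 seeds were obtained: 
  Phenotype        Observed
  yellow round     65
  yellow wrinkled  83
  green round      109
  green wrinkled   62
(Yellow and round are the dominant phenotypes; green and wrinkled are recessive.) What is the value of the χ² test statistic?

A dihybrid testcross with independent assortment gives a 1:1:1:1 ratio.
Total ratio parts = 4. Expected numbers out of 319:
  yellow round: 319 × 1/4 = 79.75
  yellow wrinkled: 319 × 1/4 = 79.75
  green round: 319 × 1/4 = 79.75
  green wrinkled: 319 × 1/4 = 79.75
χ² = Σ (O − E)² / E
  yellow round: (65 − 79.75)² / 79.75 = 2.7281
  yellow wrinkled: (83 − 79.75)² / 79.75 = 0.1324
  green round: (109 − 79.75)² / 79.75 = 10.7281
  green wrinkled: (62 − 79.75)² / 79.75 = 3.9506
χ² = 2.7281 + 0.1324 + 10.7281 + 3.9506 = 17.5392 ≈ 17.539

17.539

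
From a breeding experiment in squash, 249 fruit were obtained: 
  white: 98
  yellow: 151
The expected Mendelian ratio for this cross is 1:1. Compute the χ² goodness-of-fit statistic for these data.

Under the 1:1 hypothesis (Σ ratio = 2, N = 249):
  white: 249 × 1/2 = 124.5
  yellow: 249 × 1/2 = 124.5
χ² = Σ (O − E)² / E
  white: (98 − 124.5)² / 124.5 = 5.6406
  yellow: (151 − 124.5)² / 124.5 = 5.6406
χ² = 5.6406 + 5.6406 = 11.2812 ≈ 11.281

11.281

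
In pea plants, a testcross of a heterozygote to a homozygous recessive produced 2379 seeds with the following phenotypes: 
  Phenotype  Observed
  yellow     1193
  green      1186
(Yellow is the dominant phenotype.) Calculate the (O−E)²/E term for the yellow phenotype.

0.010

A testcross of a heterozygote (Aa × aa) gives a 1:1 phenotypic ratio.
Under the 1:1 hypothesis (Σ ratio = 2, N = 2379):
  yellow: 2379 × 1/2 = 1189.5
  green: 2379 × 1/2 = 1189.5
Contribution of yellow: (1193 − 1189.5)² / 1189.5 = 0.0103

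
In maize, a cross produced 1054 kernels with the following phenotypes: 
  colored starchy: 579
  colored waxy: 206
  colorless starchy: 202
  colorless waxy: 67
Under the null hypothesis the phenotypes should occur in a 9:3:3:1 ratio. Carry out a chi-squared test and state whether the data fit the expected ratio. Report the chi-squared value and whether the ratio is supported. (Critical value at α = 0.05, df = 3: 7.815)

Expected counts for N = 1054 under a 9:3:3:1 ratio (total parts = 16):
  colored starchy: 1054 × 9/16 = 592.875
  colored waxy: 1054 × 3/16 = 197.625
  colorless starchy: 1054 × 3/16 = 197.625
  colorless waxy: 1054 × 1/16 = 65.875
χ² = Σ (O − E)² / E
  colored starchy: (579 − 592.875)² / 592.875 = 0.3247
  colored waxy: (206 − 197.625)² / 197.625 = 0.3549
  colorless starchy: (202 − 197.625)² / 197.625 = 0.0969
  colorless waxy: (67 − 65.875)² / 65.875 = 0.0192
χ² = 0.3247 + 0.3549 + 0.0969 + 0.0192 = 0.7957 ≈ 0.796
Degrees of freedom = 4 − 1 = 3; critical value at α = 0.05 is 7.815.
Since 0.796 < 7.815, we fail to reject the null hypothesis — the data are consistent with the 9:3:3:1 ratio.

0.796; consistent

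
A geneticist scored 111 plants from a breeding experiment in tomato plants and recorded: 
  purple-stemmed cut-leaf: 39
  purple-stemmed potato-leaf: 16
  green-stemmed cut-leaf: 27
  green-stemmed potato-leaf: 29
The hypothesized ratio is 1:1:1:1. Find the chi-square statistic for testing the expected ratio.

9.613

Total ratio parts = 4. Expected numbers out of 111:
  purple-stemmed cut-leaf: 111 × 1/4 = 27.75
  purple-stemmed potato-leaf: 111 × 1/4 = 27.75
  green-stemmed cut-leaf: 111 × 1/4 = 27.75
  green-stemmed potato-leaf: 111 × 1/4 = 27.75
χ² = Σ (O − E)² / E
  purple-stemmed cut-leaf: (39 − 27.75)² / 27.75 = 4.5608
  purple-stemmed potato-leaf: (16 − 27.75)² / 27.75 = 4.9752
  green-stemmed cut-leaf: (27 − 27.75)² / 27.75 = 0.0203
  green-stemmed potato-leaf: (29 − 27.75)² / 27.75 = 0.0563
χ² = 4.5608 + 4.9752 + 0.0203 + 0.0563 = 9.6126 ≈ 9.613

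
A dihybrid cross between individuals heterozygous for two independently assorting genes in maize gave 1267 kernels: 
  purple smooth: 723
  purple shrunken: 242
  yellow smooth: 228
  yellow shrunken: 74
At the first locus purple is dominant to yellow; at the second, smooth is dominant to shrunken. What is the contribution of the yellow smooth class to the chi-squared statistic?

A dihybrid F₂ with independent assortment and complete dominance at both loci gives a 9:3:3:1 phenotypic ratio.
Under the 9:3:3:1 hypothesis (Σ ratio = 16, N = 1267):
  purple smooth: 1267 × 9/16 = 712.6875
  purple shrunken: 1267 × 3/16 = 237.5625
  yellow smooth: 1267 × 3/16 = 237.5625
  yellow shrunken: 1267 × 1/16 = 79.1875
Contribution of yellow smooth: (228 − 237.5625)² / 237.5625 = 0.3849

0.385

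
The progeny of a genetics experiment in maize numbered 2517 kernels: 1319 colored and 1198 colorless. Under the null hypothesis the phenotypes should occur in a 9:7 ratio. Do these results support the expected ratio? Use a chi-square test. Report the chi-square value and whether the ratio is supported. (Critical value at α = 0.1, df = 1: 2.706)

Total ratio parts = 16. Expected numbers out of 2517:
  colored: 2517 × 9/16 = 1415.8125
  colorless: 2517 × 7/16 = 1101.1875
χ² = Σ (O − E)² / E
  colored: (1319 − 1415.8125)² / 1415.8125 = 6.6200
  colorless: (1198 − 1101.1875)² / 1101.1875 = 8.5114
χ² = 6.6200 + 8.5114 = 15.1314 ≈ 15.131
Degrees of freedom = 2 − 1 = 1; critical value at α = 0.1 is 2.706.
Since 15.131 > 2.706, we reject the null hypothesis — the data do not fit the 9:7 ratio.

15.131; not consistent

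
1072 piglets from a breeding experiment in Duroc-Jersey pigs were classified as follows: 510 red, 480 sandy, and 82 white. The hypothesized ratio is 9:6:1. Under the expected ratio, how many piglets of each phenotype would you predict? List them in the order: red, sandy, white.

Total ratio parts = 16. Expected numbers out of 1072:
  red: 1072 × 9/16 = 603
  sandy: 1072 × 6/16 = 402
  white: 1072 × 1/16 = 67

603, 402, 67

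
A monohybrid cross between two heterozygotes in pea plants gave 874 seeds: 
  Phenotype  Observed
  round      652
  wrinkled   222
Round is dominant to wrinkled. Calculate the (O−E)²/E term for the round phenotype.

0.019

For a monohybrid cross between heterozygotes with complete dominance, the expected phenotypic ratio is 3:1.
Under the 3:1 hypothesis (Σ ratio = 4, N = 874):
  round: 874 × 3/4 = 655.5
  wrinkled: 874 × 1/4 = 218.5
Contribution of round: (652 − 655.5)² / 655.5 = 0.0187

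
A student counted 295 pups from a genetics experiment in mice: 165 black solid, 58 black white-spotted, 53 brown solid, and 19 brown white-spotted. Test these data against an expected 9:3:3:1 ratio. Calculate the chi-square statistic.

Total ratio parts = 16. Expected numbers out of 295:
  black solid: 295 × 9/16 = 165.9375
  black white-spotted: 295 × 3/16 = 55.3125
  brown solid: 295 × 3/16 = 55.3125
  brown white-spotted: 295 × 1/16 = 18.4375
χ² = Σ (O − E)² / E
  black solid: (165 − 165.9375)² / 165.9375 = 0.0053
  black white-spotted: (58 − 55.3125)² / 55.3125 = 0.1306
  brown solid: (53 − 55.3125)² / 55.3125 = 0.0967
  brown white-spotted: (19 − 18.4375)² / 18.4375 = 0.0172
χ² = 0.0053 + 0.1306 + 0.0967 + 0.0172 = 0.2498 ≈ 0.250

0.250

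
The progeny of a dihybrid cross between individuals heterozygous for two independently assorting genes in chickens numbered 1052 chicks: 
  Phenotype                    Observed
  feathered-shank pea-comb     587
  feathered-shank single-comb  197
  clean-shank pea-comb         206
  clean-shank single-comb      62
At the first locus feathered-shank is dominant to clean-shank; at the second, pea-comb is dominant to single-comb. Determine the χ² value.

0.640

A dihybrid F₂ with independent assortment and complete dominance at both loci gives a 9:3:3:1 phenotypic ratio.
Under the 9:3:3:1 hypothesis (Σ ratio = 16, N = 1052):
  feathered-shank pea-comb: 1052 × 9/16 = 591.75
  feathered-shank single-comb: 1052 × 3/16 = 197.25
  clean-shank pea-comb: 1052 × 3/16 = 197.25
  clean-shank single-comb: 1052 × 1/16 = 65.75
χ² = Σ (O − E)² / E
  feathered-shank pea-comb: (587 − 591.75)² / 591.75 = 0.0381
  feathered-shank single-comb: (197 − 197.25)² / 197.25 = 0.0003
  clean-shank pea-comb: (206 − 197.25)² / 197.25 = 0.3881
  clean-shank single-comb: (62 − 65.75)² / 65.75 = 0.2139
χ² = 0.0381 + 0.0003 + 0.3881 + 0.2139 = 0.6404 ≈ 0.640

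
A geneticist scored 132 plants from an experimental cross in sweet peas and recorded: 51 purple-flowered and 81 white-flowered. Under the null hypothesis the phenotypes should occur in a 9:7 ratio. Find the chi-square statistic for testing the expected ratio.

16.641

Total ratio parts = 16. Expected numbers out of 132:
  purple-flowered: 132 × 9/16 = 74.25
  white-flowered: 132 × 7/16 = 57.75
χ² = Σ (O − E)² / E
  purple-flowered: (51 − 74.25)² / 74.25 = 7.2803
  white-flowered: (81 − 57.75)² / 57.75 = 9.3604
χ² = 7.2803 + 9.3604 = 16.6407 ≈ 16.641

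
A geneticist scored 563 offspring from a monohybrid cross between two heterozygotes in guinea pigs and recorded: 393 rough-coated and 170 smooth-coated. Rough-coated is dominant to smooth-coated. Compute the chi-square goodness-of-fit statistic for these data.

8.105

For a monohybrid cross between heterozygotes with complete dominance, the expected phenotypic ratio is 3:1.
Expected counts for N = 563 under a 3:1 ratio (total parts = 4):
  rough-coated: 563 × 3/4 = 422.25
  smooth-coated: 563 × 1/4 = 140.75
χ² = Σ (O − E)² / E
  rough-coated: (393 − 422.25)² / 422.25 = 2.0262
  smooth-coated: (170 − 140.75)² / 140.75 = 6.0786
χ² = 2.0262 + 6.0786 = 8.1048 ≈ 8.105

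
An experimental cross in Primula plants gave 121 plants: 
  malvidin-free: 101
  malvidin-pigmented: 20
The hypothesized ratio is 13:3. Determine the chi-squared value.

The 13:3 ratio has 16 parts, so with N = 121 the expected counts are:
  malvidin-free: 121 × 13/16 = 98.3125
  malvidin-pigmented: 121 × 3/16 = 22.6875
χ² = Σ (O − E)² / E
  malvidin-free: (101 − 98.3125)² / 98.3125 = 0.0735
  malvidin-pigmented: (20 − 22.6875)² / 22.6875 = 0.3184
χ² = 0.0735 + 0.3184 = 0.3919 ≈ 0.392

0.392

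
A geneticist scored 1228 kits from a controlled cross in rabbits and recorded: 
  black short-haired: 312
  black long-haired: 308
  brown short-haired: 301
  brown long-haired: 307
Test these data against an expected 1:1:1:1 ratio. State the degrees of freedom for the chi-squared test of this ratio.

A goodness-of-fit test with 4 phenotype classes has df = 4 − 1 = 3.

3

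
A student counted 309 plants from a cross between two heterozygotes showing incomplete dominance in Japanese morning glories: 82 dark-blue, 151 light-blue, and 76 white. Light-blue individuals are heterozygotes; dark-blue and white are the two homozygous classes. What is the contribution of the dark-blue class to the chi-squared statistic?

0.292

With incomplete dominance, a heterozygote × heterozygote cross gives a 1:2:1 phenotypic ratio.
Total ratio parts = 4. Expected numbers out of 309:
  dark-blue: 309 × 1/4 = 77.25
  light-blue: 309 × 2/4 = 154.5
  white: 309 × 1/4 = 77.25
Contribution of dark-blue: (82 − 77.25)² / 77.25 = 0.2921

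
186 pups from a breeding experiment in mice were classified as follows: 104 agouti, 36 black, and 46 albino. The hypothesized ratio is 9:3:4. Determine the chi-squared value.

The 9:3:4 ratio has 16 parts, so with N = 186 the expected counts are:
  agouti: 186 × 9/16 = 104.625
  black: 186 × 3/16 = 34.875
  albino: 186 × 4/16 = 46.5
χ² = Σ (O − E)² / E
  agouti: (104 − 104.625)² / 104.625 = 0.0037
  black: (36 − 34.875)² / 34.875 = 0.0363
  albino: (46 − 46.5)² / 46.5 = 0.0054
χ² = 0.0037 + 0.0363 + 0.0054 = 0.0454 ≈ 0.045

0.045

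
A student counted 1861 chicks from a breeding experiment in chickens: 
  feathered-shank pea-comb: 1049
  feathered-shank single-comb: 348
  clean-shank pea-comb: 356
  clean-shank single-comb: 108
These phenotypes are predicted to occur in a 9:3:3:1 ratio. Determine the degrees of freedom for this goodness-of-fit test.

3

A goodness-of-fit test with 4 phenotype classes has df = 4 − 1 = 3.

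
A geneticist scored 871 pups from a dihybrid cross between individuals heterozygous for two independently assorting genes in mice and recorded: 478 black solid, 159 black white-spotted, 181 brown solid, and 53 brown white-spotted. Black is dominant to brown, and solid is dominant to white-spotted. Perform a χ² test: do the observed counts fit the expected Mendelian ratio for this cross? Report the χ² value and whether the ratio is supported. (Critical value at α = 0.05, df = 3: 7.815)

2.358; consistent

A dihybrid F₂ with independent assortment and complete dominance at both loci gives a 9:3:3:1 phenotypic ratio.
The 9:3:3:1 ratio has 16 parts, so with N = 871 the expected counts are:
  black solid: 871 × 9/16 = 489.9375
  black white-spotted: 871 × 3/16 = 163.3125
  brown solid: 871 × 3/16 = 163.3125
  brown white-spotted: 871 × 1/16 = 54.4375
χ² = Σ (O − E)² / E
  black solid: (478 − 489.9375)² / 489.9375 = 0.2909
  black white-spotted: (159 − 163.3125)² / 163.3125 = 0.1139
  brown solid: (181 − 163.3125)² / 163.3125 = 1.9156
  brown white-spotted: (53 − 54.4375)² / 54.4375 = 0.0380
χ² = 0.2909 + 0.1139 + 1.9156 + 0.0380 = 2.3584 ≈ 2.358
Degrees of freedom = 4 − 1 = 3; critical value at α = 0.05 is 7.815.
Since 2.358 < 7.815, we fail to reject the null hypothesis — the data are consistent with the 9:3:3:1 ratio.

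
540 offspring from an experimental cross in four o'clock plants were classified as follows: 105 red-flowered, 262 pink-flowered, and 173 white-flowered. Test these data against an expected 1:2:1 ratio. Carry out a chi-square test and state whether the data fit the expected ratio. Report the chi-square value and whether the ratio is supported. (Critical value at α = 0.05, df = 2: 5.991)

Total ratio parts = 4. Expected numbers out of 540:
  red-flowered: 540 × 1/4 = 135
  pink-flowered: 540 × 2/4 = 270
  white-flowered: 540 × 1/4 = 135
χ² = Σ (O − E)² / E
  red-flowered: (105 − 135)² / 135 = 6.6667
  pink-flowered: (262 − 270)² / 270 = 0.2370
  white-flowered: (173 − 135)² / 135 = 10.6963
χ² = 6.6667 + 0.2370 + 10.6963 = 17.600
Degrees of freedom = 3 − 1 = 2; critical value at α = 0.05 is 5.991.
Since 17.600 > 5.991, we reject the null hypothesis — the data do not fit the 1:2:1 ratio.

17.600; not consistent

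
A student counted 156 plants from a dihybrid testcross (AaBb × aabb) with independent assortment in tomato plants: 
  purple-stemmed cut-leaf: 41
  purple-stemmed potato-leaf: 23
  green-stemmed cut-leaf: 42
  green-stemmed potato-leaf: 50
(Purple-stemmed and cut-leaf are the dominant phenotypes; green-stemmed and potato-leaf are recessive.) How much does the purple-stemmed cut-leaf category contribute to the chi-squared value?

A dihybrid testcross with independent assortment gives a 1:1:1:1 ratio.
Expected counts for N = 156 under a 1:1:1:1 ratio (total parts = 4):
  purple-stemmed cut-leaf: 156 × 1/4 = 39
  purple-stemmed potato-leaf: 156 × 1/4 = 39
  green-stemmed cut-leaf: 156 × 1/4 = 39
  green-stemmed potato-leaf: 156 × 1/4 = 39
Contribution of purple-stemmed cut-leaf: (41 − 39)² / 39 = 0.1026

0.103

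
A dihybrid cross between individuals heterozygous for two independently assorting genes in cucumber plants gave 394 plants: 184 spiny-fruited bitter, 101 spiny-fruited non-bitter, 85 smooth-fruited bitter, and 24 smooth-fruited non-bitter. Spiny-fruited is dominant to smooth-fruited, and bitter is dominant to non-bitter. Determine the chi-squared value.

18.038

A dihybrid F₂ with independent assortment and complete dominance at both loci gives a 9:3:3:1 phenotypic ratio.
Total ratio parts = 16. Expected numbers out of 394:
  spiny-fruited bitter: 394 × 9/16 = 221.625
  spiny-fruited non-bitter: 394 × 3/16 = 73.875
  smooth-fruited bitter: 394 × 3/16 = 73.875
  smooth-fruited non-bitter: 394 × 1/16 = 24.625
χ² = Σ (O − E)² / E
  spiny-fruited bitter: (184 − 221.625)² / 221.625 = 6.3875
  spiny-fruited non-bitter: (101 − 73.875)² / 73.875 = 9.9596
  smooth-fruited bitter: (85 − 73.875)² / 73.875 = 1.6753
  smooth-fruited non-bitter: (24 − 24.625)² / 24.625 = 0.0159
χ² = 6.3875 + 9.9596 + 1.6753 + 0.0159 = 18.0383 ≈ 18.038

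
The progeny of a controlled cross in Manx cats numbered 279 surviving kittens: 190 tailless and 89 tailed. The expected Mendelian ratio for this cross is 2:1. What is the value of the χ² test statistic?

0.258

Under the 2:1 hypothesis (Σ ratio = 3, N = 279):
  tailless: 279 × 2/3 = 186
  tailed: 279 × 1/3 = 93
χ² = Σ (O − E)² / E
  tailless: (190 − 186)² / 186 = 0.0860
  tailed: (89 − 93)² / 93 = 0.1720
χ² = 0.0860 + 0.1720 = 0.258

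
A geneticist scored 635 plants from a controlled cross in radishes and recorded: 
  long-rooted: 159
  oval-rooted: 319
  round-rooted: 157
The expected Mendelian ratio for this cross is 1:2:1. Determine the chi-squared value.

Under the 1:2:1 hypothesis (Σ ratio = 4, N = 635):
  long-rooted: 635 × 1/4 = 158.75
  oval-rooted: 635 × 2/4 = 317.5
  round-rooted: 635 × 1/4 = 158.75
χ² = Σ (O − E)² / E
  long-rooted: (159 − 158.75)² / 158.75 = 0.0004
  oval-rooted: (319 − 317.5)² / 317.5 = 0.0071
  round-rooted: (157 − 158.75)² / 158.75 = 0.0193
χ² = 0.0004 + 0.0071 + 0.0193 = 0.0268 ≈ 0.027

0.027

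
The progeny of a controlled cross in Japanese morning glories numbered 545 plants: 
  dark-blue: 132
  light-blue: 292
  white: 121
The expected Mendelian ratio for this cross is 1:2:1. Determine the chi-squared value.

3.235

Expected counts for N = 545 under a 1:2:1 ratio (total parts = 4):
  dark-blue: 545 × 1/4 = 136.25
  light-blue: 545 × 2/4 = 272.5
  white: 545 × 1/4 = 136.25
χ² = Σ (O − E)² / E
  dark-blue: (132 − 136.25)² / 136.25 = 0.1326
  light-blue: (292 − 272.5)² / 272.5 = 1.3954
  white: (121 − 136.25)² / 136.25 = 1.7069
χ² = 0.1326 + 1.3954 + 1.7069 = 3.2349 ≈ 3.235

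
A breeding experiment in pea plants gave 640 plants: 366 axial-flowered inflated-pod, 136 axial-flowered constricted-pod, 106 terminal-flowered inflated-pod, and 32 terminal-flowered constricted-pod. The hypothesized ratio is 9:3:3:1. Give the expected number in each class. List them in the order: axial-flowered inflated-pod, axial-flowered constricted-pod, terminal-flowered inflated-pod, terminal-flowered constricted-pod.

360, 120, 120, 40

Under the 9:3:3:1 hypothesis (Σ ratio = 16, N = 640):
  axial-flowered inflated-pod: 640 × 9/16 = 360
  axial-flowered constricted-pod: 640 × 3/16 = 120
  terminal-flowered inflated-pod: 640 × 3/16 = 120
  terminal-flowered constricted-pod: 640 × 1/16 = 40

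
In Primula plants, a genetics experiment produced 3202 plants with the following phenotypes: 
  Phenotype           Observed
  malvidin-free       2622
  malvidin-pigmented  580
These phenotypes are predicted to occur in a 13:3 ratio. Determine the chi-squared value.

0.851

The 13:3 ratio has 16 parts, so with N = 3202 the expected counts are:
  malvidin-free: 3202 × 13/16 = 2601.625
  malvidin-pigmented: 3202 × 3/16 = 600.375
χ² = Σ (O − E)² / E
  malvidin-free: (2622 − 2601.625)² / 2601.625 = 0.1596
  malvidin-pigmented: (580 − 600.375)² / 600.375 = 0.6915
χ² = 0.1596 + 0.6915 = 0.8511 ≈ 0.851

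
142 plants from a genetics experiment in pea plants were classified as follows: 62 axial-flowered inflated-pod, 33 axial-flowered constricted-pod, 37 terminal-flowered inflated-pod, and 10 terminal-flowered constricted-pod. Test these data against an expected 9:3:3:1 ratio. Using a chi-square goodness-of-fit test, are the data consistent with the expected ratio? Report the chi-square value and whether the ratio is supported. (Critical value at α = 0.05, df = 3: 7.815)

9.712; not consistent

The 9:3:3:1 ratio has 16 parts, so with N = 142 the expected counts are:
  axial-flowered inflated-pod: 142 × 9/16 = 79.875
  axial-flowered constricted-pod: 142 × 3/16 = 26.625
  terminal-flowered inflated-pod: 142 × 3/16 = 26.625
  terminal-flowered constricted-pod: 142 × 1/16 = 8.875
χ² = Σ (O − E)² / E
  axial-flowered inflated-pod: (62 − 79.875)² / 79.875 = 4.0002
  axial-flowered constricted-pod: (33 − 26.625)² / 26.625 = 1.5264
  terminal-flowered inflated-pod: (37 − 26.625)² / 26.625 = 4.0428
  terminal-flowered constricted-pod: (10 − 8.875)² / 8.875 = 0.1426
χ² = 4.0002 + 1.5264 + 4.0428 + 0.1426 = 9.712
Degrees of freedom = 4 − 1 = 3; critical value at α = 0.05 is 7.815.
Since 9.712 > 7.815, we reject the null hypothesis — the data do not fit the 9:3:3:1 ratio.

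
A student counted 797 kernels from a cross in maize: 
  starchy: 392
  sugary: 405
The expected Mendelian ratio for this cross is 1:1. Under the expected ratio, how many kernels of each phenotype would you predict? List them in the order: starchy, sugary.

398.5, 398.5

Total ratio parts = 2. Expected numbers out of 797:
  starchy: 797 × 1/2 = 398.5
  sugary: 797 × 1/2 = 398.5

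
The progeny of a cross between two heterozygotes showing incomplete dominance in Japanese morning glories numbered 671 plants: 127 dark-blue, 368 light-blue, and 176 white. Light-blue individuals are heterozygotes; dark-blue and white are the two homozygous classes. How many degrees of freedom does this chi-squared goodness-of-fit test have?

2

With incomplete dominance, a heterozygote × heterozygote cross gives a 1:2:1 phenotypic ratio.
A goodness-of-fit test with 3 phenotype classes has df = 3 − 1 = 2.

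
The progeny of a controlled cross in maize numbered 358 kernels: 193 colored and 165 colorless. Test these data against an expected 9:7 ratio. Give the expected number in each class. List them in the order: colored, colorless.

Under the 9:7 hypothesis (Σ ratio = 16, N = 358):
  colored: 358 × 9/16 = 201.375
  colorless: 358 × 7/16 = 156.625

201.375, 156.625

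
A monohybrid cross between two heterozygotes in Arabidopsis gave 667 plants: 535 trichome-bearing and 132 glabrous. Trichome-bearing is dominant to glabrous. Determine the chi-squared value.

9.656

For a monohybrid cross between heterozygotes with complete dominance, the expected phenotypic ratio is 3:1.
Under the 3:1 hypothesis (Σ ratio = 4, N = 667):
  trichome-bearing: 667 × 3/4 = 500.25
  glabrous: 667 × 1/4 = 166.75
χ² = Σ (O − E)² / E
  trichome-bearing: (535 − 500.25)² / 500.25 = 2.4139
  glabrous: (132 − 166.75)² / 166.75 = 7.2418
χ² = 2.4139 + 7.2418 = 9.6557 ≈ 9.656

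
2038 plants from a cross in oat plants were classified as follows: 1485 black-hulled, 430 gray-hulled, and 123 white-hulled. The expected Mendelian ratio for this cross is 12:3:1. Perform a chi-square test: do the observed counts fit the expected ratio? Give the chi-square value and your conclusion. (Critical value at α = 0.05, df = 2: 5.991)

Total ratio parts = 16. Expected numbers out of 2038:
  black-hulled: 2038 × 12/16 = 1528.5
  gray-hulled: 2038 × 3/16 = 382.125
  white-hulled: 2038 × 1/16 = 127.375
χ² = Σ (O − E)² / E
  black-hulled: (1485 − 1528.5)² / 1528.5 = 1.2380
  gray-hulled: (430 − 382.125)² / 382.125 = 5.9981
  white-hulled: (123 − 127.375)² / 127.375 = 0.1503
χ² = 1.2380 + 5.9981 + 0.1503 = 7.3864 ≈ 7.386
Degrees of freedom = 3 − 1 = 2; critical value at α = 0.05 is 5.991.
Since 7.386 > 5.991, we reject the null hypothesis — the data do not fit the 12:3:1 ratio.

7.386; not consistent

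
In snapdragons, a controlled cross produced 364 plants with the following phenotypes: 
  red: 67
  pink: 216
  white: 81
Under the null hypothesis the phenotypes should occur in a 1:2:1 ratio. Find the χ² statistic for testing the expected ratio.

The 1:2:1 ratio has 4 parts, so with N = 364 the expected counts are:
  red: 364 × 1/4 = 91
  pink: 364 × 2/4 = 182
  white: 364 × 1/4 = 91
χ² = Σ (O − E)² / E
  red: (67 − 91)² / 91 = 6.3297
  pink: (216 − 182)² / 182 = 6.3516
  white: (81 − 91)² / 91 = 1.0989
χ² = 6.3297 + 6.3516 + 1.0989 = 13.7802 ≈ 13.780

13.780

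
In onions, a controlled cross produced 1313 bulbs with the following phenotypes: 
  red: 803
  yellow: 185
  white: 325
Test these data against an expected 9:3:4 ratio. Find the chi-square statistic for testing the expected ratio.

20.862

Under the 9:3:4 hypothesis (Σ ratio = 16, N = 1313):
  red: 1313 × 9/16 = 738.5625
  yellow: 1313 × 3/16 = 246.1875
  white: 1313 × 4/16 = 328.25
χ² = Σ (O − E)² / E
  red: (803 − 738.5625)² / 738.5625 = 5.6220
  yellow: (185 − 246.1875)² / 246.1875 = 15.2076
  white: (325 − 328.25)² / 328.25 = 0.0322
χ² = 5.6220 + 15.2076 + 0.0322 = 20.8618 ≈ 20.862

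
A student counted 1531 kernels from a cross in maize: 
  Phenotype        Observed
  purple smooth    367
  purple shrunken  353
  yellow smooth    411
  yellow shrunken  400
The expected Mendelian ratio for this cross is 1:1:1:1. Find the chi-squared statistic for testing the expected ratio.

5.823

The 1:1:1:1 ratio has 4 parts, so with N = 1531 the expected counts are:
  purple smooth: 1531 × 1/4 = 382.75
  purple shrunken: 1531 × 1/4 = 382.75
  yellow smooth: 1531 × 1/4 = 382.75
  yellow shrunken: 1531 × 1/4 = 382.75
χ² = Σ (O − E)² / E
  purple smooth: (367 − 382.75)² / 382.75 = 0.6481
  purple shrunken: (353 − 382.75)² / 382.75 = 2.3124
  yellow smooth: (411 − 382.75)² / 382.75 = 2.0851
  yellow shrunken: (400 − 382.75)² / 382.75 = 0.7774
χ² = 0.6481 + 2.3124 + 2.0851 + 0.7774 = 5.823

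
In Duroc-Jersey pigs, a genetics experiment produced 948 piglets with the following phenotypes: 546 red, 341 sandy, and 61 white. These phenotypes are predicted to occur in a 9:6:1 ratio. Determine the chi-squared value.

0.948

Total ratio parts = 16. Expected numbers out of 948:
  red: 948 × 9/16 = 533.25
  sandy: 948 × 6/16 = 355.5
  white: 948 × 1/16 = 59.25
χ² = Σ (O − E)² / E
  red: (546 − 533.25)² / 533.25 = 0.3049
  sandy: (341 − 355.5)² / 355.5 = 0.5914
  white: (61 − 59.25)² / 59.25 = 0.0517
χ² = 0.3049 + 0.5914 + 0.0517 = 0.948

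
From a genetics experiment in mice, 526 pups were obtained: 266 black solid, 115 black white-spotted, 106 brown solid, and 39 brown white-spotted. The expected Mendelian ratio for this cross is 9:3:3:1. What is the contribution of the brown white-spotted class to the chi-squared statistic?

Total ratio parts = 16. Expected numbers out of 526:
  black solid: 526 × 9/16 = 295.875
  black white-spotted: 526 × 3/16 = 98.625
  brown solid: 526 × 3/16 = 98.625
  brown white-spotted: 526 × 1/16 = 32.875
Contribution of brown white-spotted: (39 − 32.875)² / 32.875 = 1.1412

1.141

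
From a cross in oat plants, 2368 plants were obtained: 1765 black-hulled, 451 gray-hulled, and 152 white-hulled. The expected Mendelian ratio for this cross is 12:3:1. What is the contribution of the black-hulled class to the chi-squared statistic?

0.068

Under the 12:3:1 hypothesis (Σ ratio = 16, N = 2368):
  black-hulled: 2368 × 12/16 = 1776
  gray-hulled: 2368 × 3/16 = 444
  white-hulled: 2368 × 1/16 = 148
Contribution of black-hulled: (1765 − 1776)² / 1776 = 0.0681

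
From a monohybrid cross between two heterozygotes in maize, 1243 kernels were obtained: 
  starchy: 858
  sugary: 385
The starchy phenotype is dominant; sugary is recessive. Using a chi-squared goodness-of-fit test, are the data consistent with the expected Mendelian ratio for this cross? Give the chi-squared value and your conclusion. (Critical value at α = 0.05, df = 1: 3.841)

23.655; not consistent

For a monohybrid cross between heterozygotes with complete dominance, the expected phenotypic ratio is 3:1.
Expected counts for N = 1243 under a 3:1 ratio (total parts = 4):
  starchy: 1243 × 3/4 = 932.25
  sugary: 1243 × 1/4 = 310.75
χ² = Σ (O − E)² / E
  starchy: (858 − 932.25)² / 932.25 = 5.9137
  sugary: (385 − 310.75)² / 310.75 = 17.7412
χ² = 5.9137 + 17.7412 = 23.6549 ≈ 23.655
Degrees of freedom = 2 − 1 = 1; critical value at α = 0.05 is 3.841.
Since 23.655 > 3.841, we reject the null hypothesis — the data do not fit the 3:1 ratio.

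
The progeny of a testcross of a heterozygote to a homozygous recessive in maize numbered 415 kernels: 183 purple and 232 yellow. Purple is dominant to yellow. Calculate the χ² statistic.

A testcross of a heterozygote (Aa × aa) gives a 1:1 phenotypic ratio.
Total ratio parts = 2. Expected numbers out of 415:
  purple: 415 × 1/2 = 207.5
  yellow: 415 × 1/2 = 207.5
χ² = Σ (O − E)² / E
  purple: (183 − 207.5)² / 207.5 = 2.8928
  yellow: (232 − 207.5)² / 207.5 = 2.8928
χ² = 2.8928 + 2.8928 = 5.7856 ≈ 5.786

5.786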